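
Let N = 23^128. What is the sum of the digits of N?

23^128 = 2000612648629959995276248258052845981466645169564561504239898419495511098518977028822341921918172867228616152721671788220528789707166046954666106519124223945775690211103892481
Sum of its 175 digits: 808.

808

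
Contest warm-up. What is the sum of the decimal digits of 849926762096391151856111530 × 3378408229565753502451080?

849926762096391151856111530 × 3378408229565753502451080 = 2871399567594622201116414936464629388979332848952400
Sum of its 52 digits: 246.

246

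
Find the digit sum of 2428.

16

2+4+2+8 = 16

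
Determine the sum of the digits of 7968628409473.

73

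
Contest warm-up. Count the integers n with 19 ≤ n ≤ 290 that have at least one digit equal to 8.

54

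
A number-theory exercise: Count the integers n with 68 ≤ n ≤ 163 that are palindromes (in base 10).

The integers in [68, 163] that are palindromes (in base 10): 77, 88, 99, 101, 111, 121, 131, 141, 151, 161.
10 qualify.

10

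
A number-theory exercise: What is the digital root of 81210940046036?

8+1+2+1+0+9+4+0+0+4+6+0+3+6 = 44
4+4 = 8

8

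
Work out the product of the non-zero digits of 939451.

9×3×9×4×5×1 = 4860

4860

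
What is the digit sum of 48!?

234

48! = 12413915592536072670862289047373375038521486354677760000000000
Sum of its 62 digits: 234.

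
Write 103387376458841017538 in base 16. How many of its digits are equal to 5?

103387376458841017538 in base 16 is 59AC9BF1E98CD4CC2.
The digit 5 appears 1 time.

1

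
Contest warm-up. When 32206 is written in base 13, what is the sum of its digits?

22

32206 in base 13 is 11875.
Digit sum: 1+1+8+7+5 = 22.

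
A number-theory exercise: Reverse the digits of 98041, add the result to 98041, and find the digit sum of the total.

Reversal of 98041 is 14089; 98041 + 14089 = 112130.
Digit sum of 112130: 1+1+2+1+3+0 = 8.

8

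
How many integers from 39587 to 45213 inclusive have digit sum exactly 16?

The integers in [39587, 45213] that have digit sum exactly 16: 40039, 40048, 40057, 40066, 40075, 40084, …, 45160, 45205.
321 qualify.

321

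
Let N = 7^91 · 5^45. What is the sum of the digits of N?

497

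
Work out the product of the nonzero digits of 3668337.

54432

3×6×6×8×3×3×7 = 54432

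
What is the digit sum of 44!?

216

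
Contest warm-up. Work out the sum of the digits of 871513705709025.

60

8+7+1+5+1+3+7+0+5+7+0+9+0+2+5 = 60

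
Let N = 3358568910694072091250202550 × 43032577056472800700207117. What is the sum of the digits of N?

3358568910694072091250202550 × 43032577056472800700207117 = 144527875448916573441813416096152476570105253201548350
Sum of its 54 digits: 218.

218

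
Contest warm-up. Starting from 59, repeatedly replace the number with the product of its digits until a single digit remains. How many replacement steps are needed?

59 → 45 → 20 → 0 (3 steps)

3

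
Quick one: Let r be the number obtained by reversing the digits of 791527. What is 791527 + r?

1516724

Reverse of 791527 is 725197.
791527 + 725197 = 1516724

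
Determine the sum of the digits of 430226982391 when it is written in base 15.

430226982391 in base 15 is B2D040B6B1.
Digit sum: 11+2+13+0+4+0+11+6+11+1 = 59.

59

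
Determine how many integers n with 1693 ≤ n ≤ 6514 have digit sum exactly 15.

343

The integers in [1693, 6514] that have digit sum exactly 15: 1707, 1716, 1725, 1734, 1743, 1752, …, 6504, 6513.
343 qualify.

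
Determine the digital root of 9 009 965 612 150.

9+0+0+9+9+6+5+6+1+2+1+5+0 = 53
5+3 = 8

8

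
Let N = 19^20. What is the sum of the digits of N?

136

19^20 = 37589973457545958193355601
Sum of its 26 digits: 136.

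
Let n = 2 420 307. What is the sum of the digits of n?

18

2+4+2+0+3+0+7 = 18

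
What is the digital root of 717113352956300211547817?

7+1+7+1+1+3+3+5+2+9+5+6+3+0+0+2+1+1+5+4+7+8+1+7 = 89
8+9 = 17
1+7 = 8

8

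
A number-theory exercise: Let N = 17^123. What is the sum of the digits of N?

17^123 = 22142024630120207359320573764236957523345603216987331732240497016947292822996637496750906355872025391170927994632063938187990037220685580536286573569713
Sum of its 152 digits: 665.

665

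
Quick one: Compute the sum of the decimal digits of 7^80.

7^80 = 40536215597144386832065866109016673800875222251012083746192454448001
Sum of its 68 digits: 265.

265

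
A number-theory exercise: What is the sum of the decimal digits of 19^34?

19^34 = 30034640110980377619945846078500632729311721
Sum of its 44 digits: 172.

172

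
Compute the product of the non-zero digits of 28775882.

501760

2×8×7×7×5×8×8×2 = 501760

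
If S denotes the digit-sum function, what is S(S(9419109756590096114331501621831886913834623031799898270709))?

8

First digit sum: 260.
2+6+0 = 8.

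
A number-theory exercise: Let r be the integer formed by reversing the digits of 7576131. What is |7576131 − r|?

6259374

Reverse of 7576131 is 1316757.
|7576131 − 1316757| = 6259374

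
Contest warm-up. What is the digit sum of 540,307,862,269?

52

5+4+0+3+0+7+8+6+2+2+6+9 = 52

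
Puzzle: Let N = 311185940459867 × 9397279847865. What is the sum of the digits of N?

311185940459867 × 9397279847865 = 2924301367222425909898133955
Sum of its 28 digits: 123.

123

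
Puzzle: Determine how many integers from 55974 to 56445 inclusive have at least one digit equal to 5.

472

The integers in [55974, 56445] that have at least one digit equal to 5: 55974, 55975, 55976, 55977, 55978, 55979, …, 56444, 56445.
472 qualify.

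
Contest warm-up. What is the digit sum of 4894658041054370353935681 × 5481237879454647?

207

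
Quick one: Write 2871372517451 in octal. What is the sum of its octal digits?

2871372517451 in base 8 is 51621310710113.
Digit sum: 5+1+6+2+1+3+1+0+7+1+0+1+1+3 = 32.

32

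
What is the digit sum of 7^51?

217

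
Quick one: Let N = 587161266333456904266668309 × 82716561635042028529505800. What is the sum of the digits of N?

242

587161266333456904266668309 × 82716561635042028529505800 = 48567961076380716008996922243182409609936268291692200
Sum of its 53 digits: 242.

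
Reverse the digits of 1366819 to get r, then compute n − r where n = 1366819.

Reverse of 1366819 is 9186631.
1366819 − 9186631 = -7819812

-7819812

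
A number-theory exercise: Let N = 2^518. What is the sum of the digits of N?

733

2^518 = 858099707516326214372737599885174152158679412517913176174307932398192897924707006515319955082681819372162038923935107254640248499964580476571753536389382144
Sum of its 156 digits: 733.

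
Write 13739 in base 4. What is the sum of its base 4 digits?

14

13739 in base 4 is 3112223.
Digit sum: 3+1+1+2+2+2+3 = 14.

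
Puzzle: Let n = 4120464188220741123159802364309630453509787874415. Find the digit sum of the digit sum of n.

16

First digit sum: 196.
1+9+6 = 16.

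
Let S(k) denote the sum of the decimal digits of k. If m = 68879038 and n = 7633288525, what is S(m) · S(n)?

S(68879038) = 6+8+8+7+9+0+3+8 = 49.
S(7633288525) = 7+6+3+3+2+8+8+5+2+5 = 49.
49 · 49 = 2401.

2401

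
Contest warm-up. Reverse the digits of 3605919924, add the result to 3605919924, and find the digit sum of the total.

Reversal of 3605919924 is 4299195063; 3605919924 + 4299195063 = 7905114987.
Digit sum of 7905114987: 7+9+0+5+1+1+4+9+8+7 = 51.

51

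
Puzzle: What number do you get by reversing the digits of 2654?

4562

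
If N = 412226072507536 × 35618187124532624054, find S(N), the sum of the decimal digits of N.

179

412226072507536 × 35618187124532624054 = 14682745388184570670069925769870944
Sum of its 35 digits: 179.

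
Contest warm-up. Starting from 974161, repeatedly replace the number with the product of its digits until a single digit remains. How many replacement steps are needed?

3

974161 → 1512 → 10 → 0 (3 steps)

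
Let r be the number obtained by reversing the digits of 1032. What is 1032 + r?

Reverse of 1032 is 2301.
1032 + 2301 = 3333

3333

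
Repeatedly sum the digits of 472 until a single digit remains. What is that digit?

4

4+7+2 = 13
1+3 = 4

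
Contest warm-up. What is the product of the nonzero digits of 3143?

3×1×4×3 = 36

36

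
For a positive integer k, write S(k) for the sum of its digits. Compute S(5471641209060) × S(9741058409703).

2565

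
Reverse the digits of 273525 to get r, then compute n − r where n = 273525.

-251847

Reverse of 273525 is 525372.
273525 − 525372 = -251847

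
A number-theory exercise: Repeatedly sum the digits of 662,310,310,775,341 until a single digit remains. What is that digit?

4

6+6+2+3+1+0+3+1+0+7+7+5+3+4+1 = 49
4+9 = 13
1+3 = 4
(Equivalently, 662,310,310,775,341 mod 9 = 4.)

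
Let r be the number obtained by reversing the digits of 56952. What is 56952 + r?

82917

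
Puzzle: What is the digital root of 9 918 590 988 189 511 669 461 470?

9+9+1+8+5+9+0+9+8+8+1+8+9+5+1+1+6+6+9+4+6+1+4+7+0 = 134
1+3+4 = 8
(Equivalently, 9 918 590 988 189 511 669 461 470 mod 9 = 8.)

8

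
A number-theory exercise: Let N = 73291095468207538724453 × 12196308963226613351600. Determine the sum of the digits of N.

73291095468207538724453 × 12196308963226613351600 = 893880844583597026875701792766974083206674800
Sum of its 45 digits: 226.

226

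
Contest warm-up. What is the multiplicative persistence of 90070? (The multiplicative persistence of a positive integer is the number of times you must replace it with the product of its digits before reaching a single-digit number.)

90070 → 0 (1 step)

1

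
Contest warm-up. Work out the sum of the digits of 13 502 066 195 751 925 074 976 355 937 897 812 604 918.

195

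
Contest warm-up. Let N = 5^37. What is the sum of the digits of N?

5^37 = 72759576141834259033203125
Sum of its 26 digits: 104.

104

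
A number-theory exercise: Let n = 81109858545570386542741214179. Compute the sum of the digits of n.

8+1+1+0+9+8+5+8+5+4+5+5+7+0+3+8+6+5+4+2+7+4+1+2+1+4+1+7+9 = 130

130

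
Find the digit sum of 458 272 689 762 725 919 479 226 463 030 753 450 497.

4+5+8+2+7+2+6+8+9+7+6+2+7+2+5+9+1+9+4+7+9+2+2+6+4+6+3+0+3+0+7+5+3+4+5+0+4+9+7 = 189

189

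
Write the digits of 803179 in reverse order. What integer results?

971308

Reversing 803179 gives 971308.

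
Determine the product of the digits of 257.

70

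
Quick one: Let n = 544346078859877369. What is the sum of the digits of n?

5+4+4+3+4+6+0+7+8+8+5+9+8+7+7+3+6+9 = 103

103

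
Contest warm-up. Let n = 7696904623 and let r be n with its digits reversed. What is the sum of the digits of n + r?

32

Reversal of 7696904623 is 3264096967; 7696904623 + 3264096967 = 10961001590.
Digit sum of 10961001590: 1+0+9+6+1+0+0+1+5+9+0 = 32.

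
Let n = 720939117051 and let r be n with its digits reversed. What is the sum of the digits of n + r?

54

Reversal of 720939117051 is 150711939027; 720939117051 + 150711939027 = 871651056078.
Digit sum of 871651056078: 8+7+1+6+5+1+0+5+6+0+7+8 = 54.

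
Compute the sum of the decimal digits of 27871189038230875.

2+7+8+7+1+1+8+9+0+3+8+2+3+0+8+7+5 = 79

79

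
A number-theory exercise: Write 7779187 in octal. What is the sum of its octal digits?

31

7779187 in base 8 is 35531563.
Digit sum: 3+5+5+3+1+5+6+3 = 31.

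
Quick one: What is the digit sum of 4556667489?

60

4+5+5+6+6+6+7+4+8+9 = 60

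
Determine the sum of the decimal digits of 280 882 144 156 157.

62

2+8+0+8+8+2+1+4+4+1+5+6+1+5+7 = 62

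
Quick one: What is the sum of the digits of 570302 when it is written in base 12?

18

570302 in base 12 is 236052.
Digit sum: 2+3+6+0+5+2 = 18.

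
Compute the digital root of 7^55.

7

The digital root of n equals n mod 9 (or 9 when 9 | n), so we need 7^55 mod 9.
7^55 ≡ 7 (mod 9), so the digital root is 7.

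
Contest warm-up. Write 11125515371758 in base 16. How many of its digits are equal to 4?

3

11125515371758 in base 16 is A1E5C6444EE.
The digit 4 appears 3 times.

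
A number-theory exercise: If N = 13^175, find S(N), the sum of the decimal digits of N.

841

13^175 = 871137388490409640395143560309770143799567296484682618276610195923425114798052829952314232741777648599474314642343292089884307181148651913000373936229678052101136085486451328340016176212521703557
Sum of its 195 digits: 841.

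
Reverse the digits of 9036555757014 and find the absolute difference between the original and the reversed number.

Reverse of 9036555757014 is 4107575556309.
|9036555757014 − 4107575556309| = 4928980200705

4928980200705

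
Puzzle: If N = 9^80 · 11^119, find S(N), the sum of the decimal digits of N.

9^80 · 11^119 = 184132431858434144275671358285702320049481771334060599969840956628662802504562790431593712740938547397950506363596713220413944121194560234828758075221538137211462611064709109469099400218051773568095491
Sum of its 201 digits: 855.

855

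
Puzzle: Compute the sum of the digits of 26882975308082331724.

88

2+6+8+8+2+9+7+5+3+0+8+0+8+2+3+3+1+7+2+4 = 88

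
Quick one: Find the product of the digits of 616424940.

6×1×6×4×2×4×9×4×0 = 0

0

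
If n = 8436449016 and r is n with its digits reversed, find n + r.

Reverse of 8436449016 is 6109446348.
8436449016 + 6109446348 = 14545895364

14545895364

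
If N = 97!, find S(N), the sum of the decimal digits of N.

648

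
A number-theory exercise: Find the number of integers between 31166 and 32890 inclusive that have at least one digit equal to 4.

The integers in [31166, 32890] that have at least one digit equal to 4: 31174, 31184, 31194, 31204, 31214, 31224, …, 32874, 32884.
487 qualify.

487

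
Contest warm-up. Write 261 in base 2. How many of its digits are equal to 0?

6

261 in base 2 is 100000101.
The digit 0 appears 6 times.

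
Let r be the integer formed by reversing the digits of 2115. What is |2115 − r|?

Reverse of 2115 is 5112.
|2115 − 5112| = 2997

2997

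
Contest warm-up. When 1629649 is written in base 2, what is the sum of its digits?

1629649 in base 2 is 110001101110111010001.
Digit sum: 1+1+0+0+0+1+1+0+1+1+1+0+1+1+1+0+1+0+0+0+1 = 12.

12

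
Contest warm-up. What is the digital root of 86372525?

8+6+3+7+2+5+2+5 = 38
3+8 = 11
1+1 = 2
(Equivalently, 86372525 mod 9 = 2.)

2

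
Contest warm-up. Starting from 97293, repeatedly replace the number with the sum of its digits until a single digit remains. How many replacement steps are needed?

2

97293 → 30 → 3 (2 steps)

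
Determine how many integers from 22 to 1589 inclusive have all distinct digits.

The integers in [22, 1589] that have all distinct digits: 23, 24, 25, 26, 27, 28, …, 1587, 1589.
991 qualify.

991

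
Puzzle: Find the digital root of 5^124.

The digital root of n equals n mod 9 (or 9 when 9 | n), so we need 5^124 mod 9.
5^124 ≡ 4 (mod 9), so the digital root is 4.

4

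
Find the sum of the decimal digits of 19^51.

19^51 = 164601446942513134106236725812829032045114121982009343319734091019
Sum of its 66 digits: 235.

235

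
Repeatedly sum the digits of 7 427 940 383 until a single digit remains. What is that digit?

2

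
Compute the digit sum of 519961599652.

67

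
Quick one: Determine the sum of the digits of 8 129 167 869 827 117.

83

8+1+2+9+1+6+7+8+6+9+8+2+7+1+1+7 = 83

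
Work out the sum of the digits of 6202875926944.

6+2+0+2+8+7+5+9+2+6+9+4+4 = 64

64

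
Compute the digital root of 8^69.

The digital root of n equals n mod 9 (or 9 when 9 | n), so we need 8^69 mod 9.
8^69 ≡ 8 (mod 9), so the digital root is 8.

8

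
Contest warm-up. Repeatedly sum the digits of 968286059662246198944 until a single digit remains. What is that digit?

6

9+6+8+2+8+6+0+5+9+6+6+2+2+4+6+1+9+8+9+4+4 = 114
1+1+4 = 6
(Equivalently, 968286059662246198944 mod 9 = 6.)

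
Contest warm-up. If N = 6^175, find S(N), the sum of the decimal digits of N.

6^175 = 15013046064207700440850486470079202884937002535472284172296769084212558761610464838598137095374018566479537904887349601354843846529253376
Sum of its 137 digits: 603.

603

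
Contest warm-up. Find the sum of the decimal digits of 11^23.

11^23 = 895430243255237372246531
Sum of its 24 digits: 95.

95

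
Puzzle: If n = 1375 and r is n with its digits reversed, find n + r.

7106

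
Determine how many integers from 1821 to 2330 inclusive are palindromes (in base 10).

5

The integers in [1821, 2330] that are palindromes (in base 10): 1881, 1991, 2002, 2112, 2222.
5 qualify.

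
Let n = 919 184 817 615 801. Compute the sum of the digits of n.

69

9+1+9+1+8+4+8+1+7+6+1+5+8+0+1 = 69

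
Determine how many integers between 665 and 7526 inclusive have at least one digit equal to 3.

2594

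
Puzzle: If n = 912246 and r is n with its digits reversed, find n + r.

1554465

Reverse of 912246 is 642219.
912246 + 642219 = 1554465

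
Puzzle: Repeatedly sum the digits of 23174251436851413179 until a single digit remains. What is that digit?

5

2+3+1+7+4+2+5+1+4+3+6+8+5+1+4+1+3+1+7+9 = 77
7+7 = 14
1+4 = 5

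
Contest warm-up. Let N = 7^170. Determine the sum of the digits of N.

625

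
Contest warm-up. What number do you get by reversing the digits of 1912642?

Reversing 1912642 gives 2462191.

2462191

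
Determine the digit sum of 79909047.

45

7+9+9+0+9+0+4+7 = 45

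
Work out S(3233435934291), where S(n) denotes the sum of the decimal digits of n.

51

3+2+3+3+4+3+5+9+3+4+2+9+1 = 51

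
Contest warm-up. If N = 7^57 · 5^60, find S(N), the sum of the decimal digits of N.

361

7^57 · 5^60 = 1284661003111435673716780811211410641094217903463402252750569232375710271298885345458984375
Sum of its 91 digits: 361.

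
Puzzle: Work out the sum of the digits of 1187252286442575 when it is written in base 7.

1187252286442575 in base 7 is 505035101304243003.
Digit sum: 5+0+5+0+3+5+1+0+1+3+0+4+2+4+3+0+0+3 = 39.

39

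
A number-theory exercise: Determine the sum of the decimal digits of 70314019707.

7+0+3+1+4+0+1+9+7+0+7 = 39

39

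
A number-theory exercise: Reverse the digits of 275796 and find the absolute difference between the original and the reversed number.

Reverse of 275796 is 697572.
|275796 − 697572| = 421776

421776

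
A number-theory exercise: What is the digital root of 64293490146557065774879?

1

6+4+2+9+3+4+9+0+1+4+6+5+5+7+0+6+5+7+7+4+8+7+9 = 118
1+1+8 = 10
1+0 = 1
(Equivalently, 64293490146557065774879 mod 9 = 1.)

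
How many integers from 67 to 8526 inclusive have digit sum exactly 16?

590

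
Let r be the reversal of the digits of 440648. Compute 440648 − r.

-405396

Reverse of 440648 is 846044.
440648 − 846044 = -405396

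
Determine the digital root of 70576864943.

7+0+5+7+6+8+6+4+9+4+3 = 59
5+9 = 14
1+4 = 5

5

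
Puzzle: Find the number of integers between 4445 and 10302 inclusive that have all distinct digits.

2842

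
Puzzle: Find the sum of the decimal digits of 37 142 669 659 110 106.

3+7+1+4+2+6+6+9+6+5+9+1+1+0+1+0+6 = 67

67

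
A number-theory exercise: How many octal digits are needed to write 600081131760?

600081131760 in base 8 is 10566747664360, which has 14 digits.

14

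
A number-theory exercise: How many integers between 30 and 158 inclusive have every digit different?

102

The integers in [30, 158] that have every digit different: 30, 31, 32, 34, 35, 36, …, 157, 158.
102 qualify.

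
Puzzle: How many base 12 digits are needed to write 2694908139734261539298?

2694908139734261539298 in base 12 is 85282349AA2A19B97A02, which has 20 digits.

20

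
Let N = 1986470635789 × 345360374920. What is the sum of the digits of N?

1986470635789 × 345360374920 = 686048243543659810011880
Sum of its 24 digits: 100.

100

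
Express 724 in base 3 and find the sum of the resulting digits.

724 in base 3 is 222211.
Digit sum: 2+2+2+2+1+1 = 10.

10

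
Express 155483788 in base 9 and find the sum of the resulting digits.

155483788 in base 9 is 354511584.
Digit sum: 3+5+4+5+1+1+5+8+4 = 36.

36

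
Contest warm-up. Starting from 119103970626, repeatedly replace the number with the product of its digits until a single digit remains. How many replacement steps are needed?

1

119103970626 → 0 (1 step)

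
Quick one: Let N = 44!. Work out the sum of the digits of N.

44! = 2658271574788448768043625811014615890319638528000000000
Sum of its 55 digits: 216.

216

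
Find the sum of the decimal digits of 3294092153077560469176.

96

3+2+9+4+0+9+2+1+5+3+0+7+7+5+6+0+4+6+9+1+7+6 = 96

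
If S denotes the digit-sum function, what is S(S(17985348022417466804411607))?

9

First digit sum: 108.
1+0+8 = 9.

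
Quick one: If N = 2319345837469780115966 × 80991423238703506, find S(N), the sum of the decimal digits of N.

173

2319345837469780115966 × 80991423238703506 = 187847120359440194119734042348170776796
Sum of its 39 digits: 173.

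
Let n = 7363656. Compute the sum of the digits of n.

36

7+3+6+3+6+5+6 = 36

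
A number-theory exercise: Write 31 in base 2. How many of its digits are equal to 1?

31 in base 2 is 11111.
The digit 1 appears 5 times.

5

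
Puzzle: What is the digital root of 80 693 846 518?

4

8+0+6+9+3+8+4+6+5+1+8 = 58
5+8 = 13
1+3 = 4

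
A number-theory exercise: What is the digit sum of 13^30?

13^30 = 2619995643649944960380551432833049
Sum of its 34 digits: 163.

163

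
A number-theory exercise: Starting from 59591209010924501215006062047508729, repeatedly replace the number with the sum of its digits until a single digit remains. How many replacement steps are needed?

59591209010924501215006062047508729 → 126 → 9 (2 steps)

2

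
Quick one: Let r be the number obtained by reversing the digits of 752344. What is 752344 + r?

Reverse of 752344 is 443257.
752344 + 443257 = 1195601

1195601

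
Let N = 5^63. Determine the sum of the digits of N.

170

5^63 = 108420217248550443400745280086994171142578125
Sum of its 45 digits: 170.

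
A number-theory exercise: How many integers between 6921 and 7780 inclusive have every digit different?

The integers in [6921, 7780] that have every digit different: 6921, 6923, 6924, 6925, 6927, 6928, …, 7695, 7698.
433 qualify.

433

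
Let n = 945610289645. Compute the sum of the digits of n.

59

9+4+5+6+1+0+2+8+9+6+4+5 = 59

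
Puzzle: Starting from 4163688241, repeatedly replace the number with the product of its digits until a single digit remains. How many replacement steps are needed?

4163688241 → 221184 → 128 → 16 → 6 (4 steps)

4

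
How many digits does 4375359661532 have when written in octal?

14

4375359661532 in base 8 is 77526760422734, which has 14 digits.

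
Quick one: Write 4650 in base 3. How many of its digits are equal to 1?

2

4650 in base 3 is 20101020.
The digit 1 appears 2 times.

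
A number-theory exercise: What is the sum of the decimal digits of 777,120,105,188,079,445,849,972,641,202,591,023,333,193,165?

7+7+7+1+2+0+1+0+5+1+8+8+0+7+9+4+4+5+8+4+9+9+7+2+6+4+1+2+0+2+5+9+1+0+2+3+3+3+3+1+9+3+1+6+5 = 184

184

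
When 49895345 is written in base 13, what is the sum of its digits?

49895345 in base 13 is A44C896.
Digit sum: 10+4+4+12+8+9+6 = 53.

53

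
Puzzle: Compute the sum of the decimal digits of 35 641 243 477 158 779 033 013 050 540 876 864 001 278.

164

3+5+6+4+1+2+4+3+4+7+7+1+5+8+7+7+9+0+3+3+0+1+3+0+5+0+5+4+0+8+7+6+8+6+4+0+0+1+2+7+8 = 164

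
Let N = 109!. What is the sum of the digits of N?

657

109! = 144385958320249358220488210246279753379312820313396029159834075622223337844983482099636001195615259277084033387619818092804737714758384244334160217374720000000000000000000000000
Sum of its 177 digits: 657.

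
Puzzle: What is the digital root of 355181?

3+5+5+1+8+1 = 23
2+3 = 5

5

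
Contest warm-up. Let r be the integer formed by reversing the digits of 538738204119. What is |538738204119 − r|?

372664633716

Reverse of 538738204119 is 911402837835.
|538738204119 − 911402837835| = 372664633716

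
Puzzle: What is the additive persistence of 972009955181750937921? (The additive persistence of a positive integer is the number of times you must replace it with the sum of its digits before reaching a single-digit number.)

3

972009955181750937921 → 99 → 18 → 9 (3 steps)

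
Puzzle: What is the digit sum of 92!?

92! = 12438414054641307255475324325873553077577991715875414356840239582938137710983519518443046123837041347353107486982656753664000000000000000000000
Sum of its 143 digits: 540.

540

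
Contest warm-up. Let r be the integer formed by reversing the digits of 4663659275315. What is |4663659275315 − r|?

472070288349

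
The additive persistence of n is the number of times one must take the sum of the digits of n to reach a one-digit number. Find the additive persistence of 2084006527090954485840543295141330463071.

2084006527090954485840543295141330463071 → 151 → 7 (2 steps)

2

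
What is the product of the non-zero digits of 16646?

1×6×6×4×6 = 864

864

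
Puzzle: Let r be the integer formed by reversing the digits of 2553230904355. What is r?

5534090323552

Reversing 2553230904355 gives 5534090323552.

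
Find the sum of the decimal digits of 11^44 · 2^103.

341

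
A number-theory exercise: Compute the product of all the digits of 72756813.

70560

7×2×7×5×6×8×1×3 = 70560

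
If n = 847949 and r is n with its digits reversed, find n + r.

1797697

Reverse of 847949 is 949748.
847949 + 949748 = 1797697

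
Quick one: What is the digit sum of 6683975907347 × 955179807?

102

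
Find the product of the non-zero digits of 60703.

126

6×7×3 = 126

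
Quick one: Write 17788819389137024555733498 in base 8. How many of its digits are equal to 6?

2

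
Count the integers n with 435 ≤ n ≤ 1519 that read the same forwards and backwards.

61

The integers in [435, 1519] that read the same forwards and backwards: 444, 454, 464, 474, 484, 494, …, 1331, 1441.
61 qualify.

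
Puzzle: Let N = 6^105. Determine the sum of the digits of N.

6^105 = 5080205616336551365807863517421057612496829492637697081118927610489209772128075776
Sum of its 82 digits: 369.

369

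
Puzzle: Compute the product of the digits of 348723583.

3×4×8×7×2×3×5×8×3 = 483840

483840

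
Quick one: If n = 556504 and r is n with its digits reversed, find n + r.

Reverse of 556504 is 405655.
556504 + 405655 = 962159

962159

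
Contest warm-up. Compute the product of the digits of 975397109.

0

9×7×5×3×9×7×1×0×9 = 0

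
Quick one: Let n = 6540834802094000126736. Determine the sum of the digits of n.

6+5+4+0+8+3+4+8+0+2+0+9+4+0+0+0+1+2+6+7+3+6 = 78

78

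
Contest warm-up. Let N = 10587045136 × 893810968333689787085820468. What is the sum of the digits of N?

10587045136 × 893810968333689787085820468 = 9462817064800640485299811200308643648
Sum of its 37 digits: 156.

156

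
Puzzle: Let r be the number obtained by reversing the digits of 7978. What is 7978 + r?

Reverse of 7978 is 8797.
7978 + 8797 = 16775

16775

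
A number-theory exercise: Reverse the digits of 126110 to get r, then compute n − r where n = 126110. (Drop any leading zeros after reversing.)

114489

Reverse of 126110 is 11621.
126110 − 11621 = 114489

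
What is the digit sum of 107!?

107! = 12265202031961379393517517010387338887131568154382945052653251412013535324922144249034658613287059061933743916719318560380966506520420000368175349760000000000000000000000000
Sum of its 173 digits: 594.

594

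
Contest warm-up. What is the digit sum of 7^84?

307

7^84 = 97327453648743672783790144527749033795901408624680013074608083129650401
Sum of its 71 digits: 307.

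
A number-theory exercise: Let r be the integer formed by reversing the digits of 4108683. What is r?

3868014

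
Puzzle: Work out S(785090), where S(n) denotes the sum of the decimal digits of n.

7+8+5+0+9+0 = 29

29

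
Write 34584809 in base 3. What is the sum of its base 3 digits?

34584809 in base 3 is 2102002002102212.
Digit sum: 2+1+0+2+0+0+2+0+0+2+1+0+2+2+1+2 = 17.

17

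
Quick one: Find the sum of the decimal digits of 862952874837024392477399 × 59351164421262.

165

862952874837024392477399 × 59351164421262 = 51217257962252961949521043966250057538
Sum of its 38 digits: 165.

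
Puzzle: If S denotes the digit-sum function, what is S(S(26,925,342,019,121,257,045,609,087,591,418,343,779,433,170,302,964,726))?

11

First digit sum: 218.
2+1+8 = 11.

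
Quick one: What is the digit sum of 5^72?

5^72 = 211758236813575084767080625169910490512847900390625
Sum of its 51 digits: 217.

217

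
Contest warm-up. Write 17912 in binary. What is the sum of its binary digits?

8

17912 in base 2 is 100010111111000.
Digit sum: 1+0+0+0+1+0+1+1+1+1+1+1+0+0+0 = 8.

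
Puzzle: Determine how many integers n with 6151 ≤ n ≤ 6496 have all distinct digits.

The integers in [6151, 6496] that have all distinct digits: 6152, 6153, 6154, 6157, 6158, 6159, …, 6493, 6495.
193 qualify.

193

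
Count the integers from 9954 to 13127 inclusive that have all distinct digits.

The integers in [9954, 13127] that have all distinct digits: 10234, 10235, 10236, 10237, 10238, 10239, …, 13097, 13098.
714 qualify.

714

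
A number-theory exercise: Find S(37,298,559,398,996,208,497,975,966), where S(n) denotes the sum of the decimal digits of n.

164

3+7+2+9+8+5+5+9+3+9+8+9+9+6+2+0+8+4+9+7+9+7+5+9+6+6 = 164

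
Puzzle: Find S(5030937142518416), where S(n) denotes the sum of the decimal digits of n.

59

5+0+3+0+9+3+7+1+4+2+5+1+8+4+1+6 = 59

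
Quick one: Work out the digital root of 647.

8

6+4+7 = 17
1+7 = 8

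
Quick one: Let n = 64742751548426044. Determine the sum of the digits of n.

73

6+4+7+4+2+7+5+1+5+4+8+4+2+6+0+4+4 = 73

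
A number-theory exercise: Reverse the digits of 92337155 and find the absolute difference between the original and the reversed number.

Reverse of 92337155 is 55173329.
|92337155 − 55173329| = 37163826

37163826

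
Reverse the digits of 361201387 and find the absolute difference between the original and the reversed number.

421900776

Reverse of 361201387 is 783102163.
|361201387 − 783102163| = 421900776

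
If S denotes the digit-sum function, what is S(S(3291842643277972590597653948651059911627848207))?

11

First digit sum: 227.
2+2+7 = 11.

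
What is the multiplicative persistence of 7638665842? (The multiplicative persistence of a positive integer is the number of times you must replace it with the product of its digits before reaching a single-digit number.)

7638665842 → 11612160 → 0 (2 steps)

2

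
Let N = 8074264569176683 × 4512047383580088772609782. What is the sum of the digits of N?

8074264569176683 × 4512047383580088772609782 = 36431464323687065218430941290024972113106
Sum of its 41 digits: 150.

150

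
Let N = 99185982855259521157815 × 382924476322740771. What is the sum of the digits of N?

180

99185982855259521157815 × 382924476322740771 = 37980740543406596562466461443504025775365
Sum of its 41 digits: 180.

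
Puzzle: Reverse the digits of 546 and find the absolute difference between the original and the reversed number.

99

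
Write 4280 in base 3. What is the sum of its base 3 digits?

4280 in base 3 is 12212112.
Digit sum: 1+2+2+1+2+1+1+2 = 12.

12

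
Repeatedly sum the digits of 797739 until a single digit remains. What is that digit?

6

7+9+7+7+3+9 = 42
4+2 = 6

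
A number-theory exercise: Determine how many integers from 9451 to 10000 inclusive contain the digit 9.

549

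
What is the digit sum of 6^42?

153

6^42 = 481229803398374426442198455156736
Sum of its 33 digits: 153.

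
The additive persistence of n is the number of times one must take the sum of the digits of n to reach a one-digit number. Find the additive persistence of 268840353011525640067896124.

2

268840353011525640067896124 → 106 → 7 (2 steps)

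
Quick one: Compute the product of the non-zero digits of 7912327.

5292

7×9×1×2×3×2×7 = 5292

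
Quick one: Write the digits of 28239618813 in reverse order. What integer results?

31881693282

Reversing 28239618813 gives 31881693282.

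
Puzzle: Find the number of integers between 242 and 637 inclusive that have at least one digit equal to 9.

The integers in [242, 637] that have at least one digit equal to 9: 249, 259, 269, 279, 289, 290, …, 619, 629.
75 qualify.

75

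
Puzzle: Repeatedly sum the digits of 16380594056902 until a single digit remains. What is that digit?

1+6+3+8+0+5+9+4+0+5+6+9+0+2 = 58
5+8 = 13
1+3 = 4

4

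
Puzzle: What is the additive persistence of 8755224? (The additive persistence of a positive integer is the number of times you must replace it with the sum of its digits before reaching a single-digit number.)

2

8755224 → 33 → 6 (2 steps)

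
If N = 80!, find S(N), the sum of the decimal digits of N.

450

80! = 71569457046263802294811533723186532165584657342365752577109445058227039255480148842668944867280814080000000000000000000
Sum of its 119 digits: 450.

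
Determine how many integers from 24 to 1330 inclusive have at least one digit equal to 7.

The integers in [24, 1330] that have at least one digit equal to 7: 27, 37, 47, 57, 67, 70, …, 1317, 1327.
329 qualify.

329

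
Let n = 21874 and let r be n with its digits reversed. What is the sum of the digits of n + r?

35

Reversal of 21874 is 47812; 21874 + 47812 = 69686.
Digit sum of 69686: 6+9+6+8+6 = 35.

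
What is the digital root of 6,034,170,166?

6+0+3+4+1+7+0+1+6+6 = 34
3+4 = 7
(Equivalently, 6,034,170,166 mod 9 = 7.)

7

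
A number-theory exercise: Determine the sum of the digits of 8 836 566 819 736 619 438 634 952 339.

151

8+8+3+6+5+6+6+8+1+9+7+3+6+6+1+9+4+3+8+6+3+4+9+5+2+3+3+9 = 151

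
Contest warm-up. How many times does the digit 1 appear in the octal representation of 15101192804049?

3

15101192804049 in base 8 is 333600516713321.
The digit 1 appears 3 times.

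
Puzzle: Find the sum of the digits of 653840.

26

6+5+3+8+4+0 = 26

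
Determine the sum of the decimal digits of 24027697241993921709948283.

2+4+0+2+7+6+9+7+2+4+1+9+9+3+9+2+1+7+0+9+9+4+8+2+8+3 = 127

127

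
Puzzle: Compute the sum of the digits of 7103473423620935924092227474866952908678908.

7+1+0+3+4+7+3+4+2+3+6+2+0+9+3+5+9+2+4+0+9+2+2+2+7+4+7+4+8+6+6+9+5+2+9+0+8+6+7+8+9+0+8 = 202

202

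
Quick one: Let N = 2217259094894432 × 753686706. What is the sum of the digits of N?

2217259094894432 × 753686706 = 1671118703579525871820992
Sum of its 25 digits: 114.

114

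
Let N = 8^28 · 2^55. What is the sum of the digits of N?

209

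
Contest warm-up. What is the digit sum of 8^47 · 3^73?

8^47 · 3^73 = 188400036743393163415213546024518852710642682529257114879399436301391674474496
Sum of its 78 digits: 333.

333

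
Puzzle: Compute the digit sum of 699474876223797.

90

6+9+9+4+7+4+8+7+6+2+2+3+7+9+7 = 90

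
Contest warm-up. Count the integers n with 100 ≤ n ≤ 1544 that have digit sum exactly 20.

46

The integers in [100, 1544] that have digit sum exactly 20: 299, 389, 398, 479, 488, 497, …, 1487, 1496.
46 qualify.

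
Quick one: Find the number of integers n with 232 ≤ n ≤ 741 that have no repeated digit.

376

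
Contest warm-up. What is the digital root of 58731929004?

5+8+7+3+1+9+2+9+0+0+4 = 48
4+8 = 12
1+2 = 3
(Equivalently, 58731929004 mod 9 = 3.)

3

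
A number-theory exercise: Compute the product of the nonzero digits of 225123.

2×2×5×1×2×3 = 120

120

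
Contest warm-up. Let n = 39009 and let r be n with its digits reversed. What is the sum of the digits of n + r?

Reversal of 39009 is 90093; 39009 + 90093 = 129102.
Digit sum of 129102: 1+2+9+1+0+2 = 15.

15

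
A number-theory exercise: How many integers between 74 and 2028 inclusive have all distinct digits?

1182

The integers in [74, 2028] that have all distinct digits: 74, 75, 76, 78, 79, 80, …, 2018, 2019.
1182 qualify.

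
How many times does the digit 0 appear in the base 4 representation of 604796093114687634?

7

604796093114687634 in base 4 is 201210222231132203221102002102.
The digit 0 appears 7 times.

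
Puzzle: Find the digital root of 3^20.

9

The digital root of n equals n mod 9 (or 9 when 9 | n), so we need 3^20 mod 9.
3^20 ≡ 0 (mod 9), so the digital root is 9.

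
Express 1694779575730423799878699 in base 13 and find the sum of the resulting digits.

127

1694779575730423799878699 in base 13 is 6B238B14A3B45960736539.
Digit sum: 6+11+2+3+8+11+1+4+10+3+11+4+5+9+6+0+7+3+6+5+3+9 = 127.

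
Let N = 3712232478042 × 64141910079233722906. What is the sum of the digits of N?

3712232478042 × 64141910079233722906 = 238109681799780939747833557430052
Sum of its 33 digits: 162.

162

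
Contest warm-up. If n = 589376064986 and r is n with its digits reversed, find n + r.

1278836738971

Reverse of 589376064986 is 689460673985.
589376064986 + 689460673985 = 1278836738971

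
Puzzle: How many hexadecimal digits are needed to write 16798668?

16798668 in base 16 is 10053CC, which has 7 digits.

7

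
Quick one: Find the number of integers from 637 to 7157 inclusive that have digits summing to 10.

The integers in [637, 7157] that have digits summing to 10: 640, 703, 712, 721, 730, 802, …, 7111, 7120.
217 qualify.

217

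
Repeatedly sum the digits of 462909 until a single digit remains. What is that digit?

3

4+6+2+9+0+9 = 30
3+0 = 3
(Equivalently, 462909 mod 9 = 3.)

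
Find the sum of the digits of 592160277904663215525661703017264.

130

5+9+2+1+6+0+2+7+7+9+0+4+6+6+3+2+1+5+5+2+5+6+6+1+7+0+3+0+1+7+2+6+4 = 130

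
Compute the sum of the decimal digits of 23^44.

250

23^44 = 824185149135487077883465900577270766354751717380230010246241
Sum of its 60 digits: 250.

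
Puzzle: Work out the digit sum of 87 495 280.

8+7+4+9+5+2+8+0 = 43

43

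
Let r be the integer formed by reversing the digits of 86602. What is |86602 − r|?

Reverse of 86602 is 20668.
|86602 − 20668| = 65934

65934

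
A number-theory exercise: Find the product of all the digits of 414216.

4×1×4×2×1×6 = 192

192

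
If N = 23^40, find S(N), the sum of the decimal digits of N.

238

23^40 = 2945190837423705167875564697729320458241471826430830401
Sum of its 55 digits: 238.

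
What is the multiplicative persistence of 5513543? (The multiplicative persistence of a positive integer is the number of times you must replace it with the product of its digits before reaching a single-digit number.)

2

5513543 → 4500 → 0 (2 steps)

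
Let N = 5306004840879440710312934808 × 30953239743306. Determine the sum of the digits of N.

198

5306004840879440710312934808 × 30953239743306 = 164238039918883532747379592523309432395248
Sum of its 42 digits: 198.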